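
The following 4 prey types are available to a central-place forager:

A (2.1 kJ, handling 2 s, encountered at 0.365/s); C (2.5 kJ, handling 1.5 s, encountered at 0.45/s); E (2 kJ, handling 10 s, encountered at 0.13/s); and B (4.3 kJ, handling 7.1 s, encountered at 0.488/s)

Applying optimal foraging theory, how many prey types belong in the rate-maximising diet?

2

E/h in descending order: C 1.67, A 1.05, B 0.606, E 0.2 kJ/s. The optimal diet is the largest prefix of this list for which every included type satisfies E_i/h_i > R on the types above it.
Rate on top 1: 0.6716. A: 1.05 > 0.6716 → include.
Rate on top 2: 0.7865. B: 0.606 < 0.7865 → exclude; stop.
Optimal diet: C, A — 2 of 4 types.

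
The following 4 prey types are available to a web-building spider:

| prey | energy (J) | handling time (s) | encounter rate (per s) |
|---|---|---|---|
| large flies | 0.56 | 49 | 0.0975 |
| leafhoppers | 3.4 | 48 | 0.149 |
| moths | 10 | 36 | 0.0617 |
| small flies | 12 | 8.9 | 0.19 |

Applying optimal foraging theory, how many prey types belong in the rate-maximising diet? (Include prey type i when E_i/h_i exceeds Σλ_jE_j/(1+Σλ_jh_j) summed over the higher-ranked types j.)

1

E/h in descending order: small flies 1.35, moths 0.278, leafhoppers 0.0708, large flies 0.0114 J/s. The optimal diet is the largest prefix of this list for which every included type satisfies E_i/h_i > R on the types above it.
Rate on top 1: 0.8473. moths: 0.278 < 0.8473 → exclude; stop.
Optimal diet: small flies — 1 of 4 types.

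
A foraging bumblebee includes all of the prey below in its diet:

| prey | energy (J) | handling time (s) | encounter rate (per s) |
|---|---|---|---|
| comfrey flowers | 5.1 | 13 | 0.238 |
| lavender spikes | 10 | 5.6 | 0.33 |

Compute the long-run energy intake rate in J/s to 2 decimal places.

R = Σλ_iE_i / (1 + Σλ_ih_i)
Numerator: 0.238×5.1 + 0.33×10 = 4.514
Denominator: 1 + 0.238×13 + 0.33×5.6 = 5.942
R = 4.514/5.942 = 0.7596 J/s

0.76 J/s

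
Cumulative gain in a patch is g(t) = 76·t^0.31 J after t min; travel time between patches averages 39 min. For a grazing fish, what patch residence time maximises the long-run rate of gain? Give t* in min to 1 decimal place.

Maximise g(t)/(T+t): set derivative to zero → g'(t)(T+t) = g(t).
g'(t) = 0.31·76·t^-0.69. Setting 0.31·76·t^-0.69 = 76·t^0.31/(39+t) gives 0.31(39+t) = t, so 0.69·t = 0.31×39.
t* = 0.31×39/0.69 = 17.52 min.

17.5 min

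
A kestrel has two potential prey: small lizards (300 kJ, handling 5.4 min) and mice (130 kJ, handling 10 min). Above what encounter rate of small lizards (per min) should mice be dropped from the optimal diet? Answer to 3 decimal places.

The zero-one rule: include mice iff E₂/h₂ > λE₁/(1+λh₁). Equality gives the switch point.
λE₁h₂ = E₂ + λE₂h₁ ⇒ λ = E₂/(E₁h₂ − E₂h₁) = 130/(3000 − 702) = 0.05657 per min.

0.057 per min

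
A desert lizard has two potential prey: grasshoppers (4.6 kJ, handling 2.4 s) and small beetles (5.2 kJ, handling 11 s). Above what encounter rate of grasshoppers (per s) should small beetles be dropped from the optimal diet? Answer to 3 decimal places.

The zero-one rule: include small beetles iff E₂/h₂ > λE₁/(1+λh₁). Equality gives the switch point.
λE₁h₂ = E₂ + λE₂h₁ ⇒ λ = E₂/(E₁h₂ − E₂h₁) = 5.2/(50.6 − 12.48) = 0.1364 per s.

0.136 per s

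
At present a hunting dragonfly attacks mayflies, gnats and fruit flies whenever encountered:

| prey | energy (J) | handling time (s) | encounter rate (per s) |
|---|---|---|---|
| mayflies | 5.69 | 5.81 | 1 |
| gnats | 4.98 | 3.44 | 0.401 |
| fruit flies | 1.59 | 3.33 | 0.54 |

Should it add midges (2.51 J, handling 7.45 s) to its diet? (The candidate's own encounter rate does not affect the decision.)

On mayflies, gnats and fruit flies alone, R = ΣλE/(1+Σλh) = 8.546/9.988 = 0.8556 J/s.
Profitability of midges: 2.51/7.45 = 0.3369 J/s.
0.3369 < 0.8556, so adding midges would lower the average — exclude it.

No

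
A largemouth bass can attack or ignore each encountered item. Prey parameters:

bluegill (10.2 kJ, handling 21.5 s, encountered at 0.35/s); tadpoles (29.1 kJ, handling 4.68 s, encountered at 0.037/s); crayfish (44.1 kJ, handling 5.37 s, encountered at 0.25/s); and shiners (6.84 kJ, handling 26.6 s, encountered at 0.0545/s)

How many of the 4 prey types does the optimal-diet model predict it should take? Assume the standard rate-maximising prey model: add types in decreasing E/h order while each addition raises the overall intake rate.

Profitabilities (E/h, kJ/s): crayfish 8.21, tadpoles 6.22, bluegill 0.474, shiners 0.257. Add prey in this order while the next type's profitability exceeds the intake rate on those already taken.
Rate on top 1: 4.707. tadpoles: 6.22 > 4.707 → include.
Rate on top 2: 4.811. bluegill: 0.474 < 4.811 → exclude; stop.
Optimal diet: crayfish, tadpoles — 2 of 4 types.

2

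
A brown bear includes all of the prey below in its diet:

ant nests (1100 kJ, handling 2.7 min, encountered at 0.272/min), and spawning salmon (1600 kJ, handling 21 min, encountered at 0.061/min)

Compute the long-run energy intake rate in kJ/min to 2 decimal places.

131.59 kJ/min

Energy encountered per unit search time: 0.272×1100 + 0.061×1600 = 396.8 kJ/min.
Handling time per unit search time: 0.272×2.7 + 0.061×21 = 2.015.
Rate = 396.8/(1 + 2.015) = 131.6 kJ/min.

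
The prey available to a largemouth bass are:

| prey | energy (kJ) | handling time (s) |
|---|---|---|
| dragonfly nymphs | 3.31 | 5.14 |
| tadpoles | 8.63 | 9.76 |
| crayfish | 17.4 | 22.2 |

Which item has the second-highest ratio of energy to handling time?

crayfish

Profitability E/h (kJ/s): dragonfly nymphs = 3.31/5.14 = 0.644, tadpoles = 8.63/9.76 = 0.884, crayfish = 17.4/22.2 = 0.784.
Ranked: tadpoles > crayfish > dragonfly nymphs.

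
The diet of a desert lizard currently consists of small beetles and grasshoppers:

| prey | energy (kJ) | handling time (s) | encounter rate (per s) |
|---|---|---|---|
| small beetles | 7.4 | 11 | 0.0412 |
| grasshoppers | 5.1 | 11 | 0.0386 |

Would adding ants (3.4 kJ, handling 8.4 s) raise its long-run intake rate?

On small beetles and grasshoppers alone, R = ΣλE/(1+Σλh) = 0.5017/1.878 = 0.2672 kJ/s.
ants: E/h = 3.4/8.4 = 0.4048 kJ/s.
0.4048 > 0.2672, so adding ants raises the average — include it.

Yes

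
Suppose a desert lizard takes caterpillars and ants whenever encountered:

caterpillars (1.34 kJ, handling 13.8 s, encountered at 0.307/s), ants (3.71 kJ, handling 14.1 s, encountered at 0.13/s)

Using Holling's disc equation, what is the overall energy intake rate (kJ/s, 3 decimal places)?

Energy encountered per unit search time: 0.307×1.34 + 0.13×3.71 = 0.8937 kJ/s.
Handling time per unit search time: 0.307×13.8 + 0.13×14.1 = 6.07.
Rate = 0.8937/(1 + 6.07) = 0.1264 kJ/s.

0.126 kJ/s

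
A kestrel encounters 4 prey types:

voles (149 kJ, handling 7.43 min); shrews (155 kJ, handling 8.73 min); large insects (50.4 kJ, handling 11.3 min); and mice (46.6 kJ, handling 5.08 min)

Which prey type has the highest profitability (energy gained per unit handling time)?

In descending order of E/h:
voles: 149/7.43 = 20.1 kJ/min
shrews: 155/8.73 = 17.8 kJ/min
mice: 46.6/5.08 = 9.17 kJ/min
large insects: 50.4/11.3 = 4.46 kJ/min

voles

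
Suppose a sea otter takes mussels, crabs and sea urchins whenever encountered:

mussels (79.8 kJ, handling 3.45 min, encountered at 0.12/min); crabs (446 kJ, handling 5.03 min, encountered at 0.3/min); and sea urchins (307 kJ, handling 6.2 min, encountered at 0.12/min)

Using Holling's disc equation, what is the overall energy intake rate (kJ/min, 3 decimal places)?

49.145 kJ/min

R = Σλ_iE_i / (1 + Σλ_ih_i)
Numerator: 0.12×79.8 + 0.3×446 + 0.12×307 = 180.2
Denominator: 1 + 0.12×3.45 + 0.3×5.03 + 0.12×6.2 = 3.667
R = 180.2/3.667 = 49.15 kJ/min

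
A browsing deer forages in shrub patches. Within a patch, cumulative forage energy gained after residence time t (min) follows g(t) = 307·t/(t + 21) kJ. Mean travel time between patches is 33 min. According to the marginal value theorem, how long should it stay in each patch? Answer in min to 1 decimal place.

Maximise g(t)/(T+t): set derivative to zero → g'(t)(T+t) = g(t).
g'(t) = 307·21/(t + 21)². Setting 307·21/(t+21)² = 307t/[(t+21)(33+t)] gives 21(33+t) = t(t+21), so t² = 21×33 = 693.
t* = √693 = 26.32 min.

26.3 min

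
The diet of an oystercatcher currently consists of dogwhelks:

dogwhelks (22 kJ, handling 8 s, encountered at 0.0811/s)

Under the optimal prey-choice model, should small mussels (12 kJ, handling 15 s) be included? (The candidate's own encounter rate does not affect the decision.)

No

On dogwhelks alone, R = ΣλE/(1+Σλh) = 1.784/1.649 = 1.082 kJ/s.
Profitability of small mussels: 12/15 = 0.8 kJ/s.
0.8 < 1.082, so adding small mussels would lower the average — exclude it.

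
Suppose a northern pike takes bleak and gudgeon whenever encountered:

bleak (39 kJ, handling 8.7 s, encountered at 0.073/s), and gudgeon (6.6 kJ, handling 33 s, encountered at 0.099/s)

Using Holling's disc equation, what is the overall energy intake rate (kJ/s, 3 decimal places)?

Energy encountered per unit search time: 0.073×39 + 0.099×6.6 = 3.5 kJ/s.
Handling time per unit search time: 0.073×8.7 + 0.099×33 = 3.902.
Rate = 3.5/(1 + 3.902) = 0.7141 kJ/s.

0.714 kJ/s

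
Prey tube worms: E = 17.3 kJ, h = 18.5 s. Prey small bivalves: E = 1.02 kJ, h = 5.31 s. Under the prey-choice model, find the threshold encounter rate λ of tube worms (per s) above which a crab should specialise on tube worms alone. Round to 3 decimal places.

0.014 per s

The zero-one rule: include small bivalves iff E₂/h₂ > λE₁/(1+λh₁). Equality gives the switch point.
λE₁h₂ = E₂ + λE₂h₁ ⇒ λ = E₂/(E₁h₂ − E₂h₁) = 1.02/(91.86 − 18.87) = 0.01397 per s.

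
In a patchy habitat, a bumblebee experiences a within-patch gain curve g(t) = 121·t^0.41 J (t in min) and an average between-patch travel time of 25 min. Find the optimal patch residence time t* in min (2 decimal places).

Maximise g(t)/(T+t): set derivative to zero → g'(t)(T+t) = g(t).
g'(t) = 0.41·121·t^-0.59. Setting 0.41·121·t^-0.59 = 121·t^0.41/(25+t) gives 0.41(25+t) = t, so 0.59·t = 0.41×25.
t* = 0.41×25/0.59 = 17.37 min.

17.37 min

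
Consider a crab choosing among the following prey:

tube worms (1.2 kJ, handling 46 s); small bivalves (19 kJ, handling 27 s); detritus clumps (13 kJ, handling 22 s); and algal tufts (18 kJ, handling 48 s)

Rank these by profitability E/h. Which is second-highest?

In descending order of E/h:
small bivalves: 19/27 = 0.704 kJ/s
detritus clumps: 13/22 = 0.591 kJ/s
algal tufts: 18/48 = 0.375 kJ/s
tube worms: 1.2/46 = 0.0261 kJ/s

detritus clumps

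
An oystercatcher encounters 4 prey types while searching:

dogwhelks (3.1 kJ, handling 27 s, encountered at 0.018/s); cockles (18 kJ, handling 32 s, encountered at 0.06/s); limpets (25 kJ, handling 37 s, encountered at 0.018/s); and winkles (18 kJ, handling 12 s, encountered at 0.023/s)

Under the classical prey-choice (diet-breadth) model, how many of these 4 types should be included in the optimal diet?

Rank by E/h (kJ/s): winkles 1.5, limpets 0.676, cockles 0.562, dogwhelks 0.115. Include each in turn until the next type's E/h falls below the running intake rate.
Rate on top 1: 0.3245. limpets: 0.676 > 0.3245 → include.
Rate on top 2: 0.4449. cockles: 0.562 > 0.4449 → include.
Rate on top 3: 0.5034. dogwhelks: 0.115 < 0.5034 → exclude; stop.
Optimal diet: winkles, limpets, cockles — 3 of 4 types.

3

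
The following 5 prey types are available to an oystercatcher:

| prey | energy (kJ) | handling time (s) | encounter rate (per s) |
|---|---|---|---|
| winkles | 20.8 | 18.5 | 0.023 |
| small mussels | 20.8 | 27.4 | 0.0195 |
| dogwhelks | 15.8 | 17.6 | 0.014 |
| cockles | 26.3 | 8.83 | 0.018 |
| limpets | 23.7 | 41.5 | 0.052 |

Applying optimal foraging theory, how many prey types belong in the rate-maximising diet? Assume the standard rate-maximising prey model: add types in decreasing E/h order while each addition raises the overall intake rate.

4

E/h in descending order: cockles 2.98, winkles 1.12, dogwhelks 0.898, small mussels 0.759, limpets 0.571 kJ/s. The optimal diet is the largest prefix of this list for which every included type satisfies E_i/h_i > R on the types above it.
Rate on top 1: 0.4085. winkles: 1.12 > 0.4085 → include.
Rate on top 2: 0.6007. dogwhelks: 0.898 > 0.6007 → include.
Rate on top 3: 0.6407. small mussels: 0.759 > 0.6407 → include.
Rate on top 4: 0.6674. limpets: 0.571 < 0.6674 → exclude; stop.
Optimal diet: cockles, winkles, dogwhelks, small mussels — 4 of 5 types.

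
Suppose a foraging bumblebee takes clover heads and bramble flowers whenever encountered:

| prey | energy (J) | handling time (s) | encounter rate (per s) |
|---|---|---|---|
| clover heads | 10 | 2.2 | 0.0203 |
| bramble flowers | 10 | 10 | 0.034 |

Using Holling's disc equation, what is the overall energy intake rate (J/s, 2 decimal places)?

0.39 J/s

R = (0.0203×10 + 0.034×10) / (1 + 0.0203×2.2 + 0.034×10) = 0.543/1.385 = 0.3922 J/s.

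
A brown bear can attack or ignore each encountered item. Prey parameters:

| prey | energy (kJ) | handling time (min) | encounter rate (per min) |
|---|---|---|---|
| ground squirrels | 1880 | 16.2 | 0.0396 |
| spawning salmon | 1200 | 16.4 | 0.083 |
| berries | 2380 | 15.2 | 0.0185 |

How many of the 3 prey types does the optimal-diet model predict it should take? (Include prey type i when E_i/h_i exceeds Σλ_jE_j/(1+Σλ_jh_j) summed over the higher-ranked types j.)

3

Rank by E/h (kJ/min): berries 157, ground squirrels 116, spawning salmon 73.2. Include each in turn until the next type's E/h falls below the running intake rate.
Rate on top 1: 34.37. ground squirrels: 116 > 34.37 → include.
Rate on top 2: 61.62. spawning salmon: 73.2 > 61.62 → include.
Optimal diet: berries, ground squirrels, spawning salmon — 3 of 3 types.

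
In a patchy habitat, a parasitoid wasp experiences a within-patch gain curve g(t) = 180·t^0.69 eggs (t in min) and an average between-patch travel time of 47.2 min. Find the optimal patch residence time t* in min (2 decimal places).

105.06 min

Maximise g(t)/(T+t): set derivative to zero → g'(t)(T+t) = g(t).
g'(t) = 0.69·180·t^-0.31. Setting 0.69·180·t^-0.31 = 180·t^0.69/(47.2+t) gives 0.69(47.2+t) = t, so 0.31·t = 0.69×47.2.
t* = 0.69×47.2/0.31 = 105.1 min.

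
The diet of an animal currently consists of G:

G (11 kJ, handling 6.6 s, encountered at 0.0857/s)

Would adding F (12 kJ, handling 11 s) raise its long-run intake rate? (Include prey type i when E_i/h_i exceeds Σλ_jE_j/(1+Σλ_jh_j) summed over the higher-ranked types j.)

Current rate: (0.0857×11)/(1 + 0.0857×6.6) = 0.6021 kJ/s.
Profitability of F: 12/11 = 1.091 kJ/s.
Since 1.091 > R, including F increases the long-run rate.

Yes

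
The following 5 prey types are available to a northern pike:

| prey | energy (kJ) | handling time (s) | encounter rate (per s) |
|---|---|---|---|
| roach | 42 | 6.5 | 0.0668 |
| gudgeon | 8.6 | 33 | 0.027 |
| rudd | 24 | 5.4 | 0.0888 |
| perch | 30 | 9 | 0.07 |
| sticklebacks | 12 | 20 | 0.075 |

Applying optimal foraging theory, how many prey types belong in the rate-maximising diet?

E/h in descending order: roach 6.46, rudd 4.44, perch 3.33, sticklebacks 0.6, gudgeon 0.261 kJ/s. The optimal diet is the largest prefix of this list for which every included type satisfies E_i/h_i > R on the types above it.
Rate on top 1: 1.956. rudd: 4.44 > 1.956 → include.
Rate on top 2: 2.58. perch: 3.33 > 2.58 → include.
Rate on top 3: 2.766. sticklebacks: 0.6 < 2.766 → exclude; stop.
Optimal diet: roach, rudd, perch — 3 of 5 types.

3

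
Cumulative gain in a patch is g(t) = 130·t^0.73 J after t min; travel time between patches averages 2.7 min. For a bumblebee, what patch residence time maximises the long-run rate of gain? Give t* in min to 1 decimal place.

Maximise g(t)/(T+t): set derivative to zero → g'(t)(T+t) = g(t).
g'(t) = 0.73·130·t^-0.27. Setting 0.73·130·t^-0.27 = 130·t^0.73/(2.7+t) gives 0.73(2.7+t) = t, so 0.27·t = 0.73×2.7.
t* = 0.73×2.7/0.27 = 7.3 min.

7.3 min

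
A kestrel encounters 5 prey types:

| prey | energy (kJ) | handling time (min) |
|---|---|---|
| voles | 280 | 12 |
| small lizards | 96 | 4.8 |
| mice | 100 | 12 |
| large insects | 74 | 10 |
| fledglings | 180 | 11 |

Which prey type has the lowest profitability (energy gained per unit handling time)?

In descending order of E/h:
voles: 280/12 = 23.3 kJ/min
small lizards: 96/4.8 = 20 kJ/min
fledglings: 180/11 = 16.4 kJ/min
mice: 100/12 = 8.33 kJ/min
large insects: 74/10 = 7.4 kJ/min

large insects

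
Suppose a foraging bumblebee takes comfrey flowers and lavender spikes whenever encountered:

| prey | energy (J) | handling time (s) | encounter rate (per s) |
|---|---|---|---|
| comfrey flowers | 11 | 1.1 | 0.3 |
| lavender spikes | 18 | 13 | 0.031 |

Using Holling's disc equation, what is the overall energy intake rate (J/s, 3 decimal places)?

2.226 J/s

Energy encountered per unit search time: 0.3×11 + 0.031×18 = 3.858 J/s.
Handling time per unit search time: 0.3×1.1 + 0.031×13 = 0.733.
Rate = 3.858/(1 + 0.733) = 2.226 J/s.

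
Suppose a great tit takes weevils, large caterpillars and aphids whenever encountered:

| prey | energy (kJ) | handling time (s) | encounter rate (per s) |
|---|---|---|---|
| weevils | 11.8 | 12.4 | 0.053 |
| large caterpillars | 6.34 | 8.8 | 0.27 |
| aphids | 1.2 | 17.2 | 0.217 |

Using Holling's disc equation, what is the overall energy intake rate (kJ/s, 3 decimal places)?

0.335 kJ/s

R = (0.053×11.8 + 0.27×6.34 + 0.217×1.2) / (1 + 0.053×12.4 + 0.27×8.8 + 0.217×17.2) = 2.598/7.766 = 0.3345 kJ/s.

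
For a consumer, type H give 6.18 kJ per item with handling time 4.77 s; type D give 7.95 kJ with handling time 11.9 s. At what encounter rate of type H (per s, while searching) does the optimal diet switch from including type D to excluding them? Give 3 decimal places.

0.223 per s

At the threshold, the rate on type H alone equals the profitability of type D: λ·6.18/(1 + λ·4.77) = 7.95/11.9 = 0.6681.
Rearranging, λ(6.18 − 0.6681×4.77) = 0.6681, so λ = 0.6681/2.993 = 0.2232 per s.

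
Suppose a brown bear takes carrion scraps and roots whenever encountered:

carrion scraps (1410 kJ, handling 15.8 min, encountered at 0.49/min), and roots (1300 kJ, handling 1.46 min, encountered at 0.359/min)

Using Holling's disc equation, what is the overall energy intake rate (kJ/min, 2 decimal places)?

R = Σλ_iE_i / (1 + Σλ_ih_i)
Numerator: 0.49×1410 + 0.359×1300 = 1158
Denominator: 1 + 0.49×15.8 + 0.359×1.46 = 9.266
R = 1158/9.266 = 124.9 kJ/min

124.93 kJ/min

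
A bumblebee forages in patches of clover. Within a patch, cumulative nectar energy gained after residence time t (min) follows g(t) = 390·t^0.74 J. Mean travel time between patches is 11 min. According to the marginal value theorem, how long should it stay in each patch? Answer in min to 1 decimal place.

31.3 min

Maximise g(t)/(T+t): set derivative to zero → g'(t)(T+t) = g(t).
g'(t) = 0.74·390·t^-0.26. Setting 0.74·390·t^-0.26 = 390·t^0.74/(11+t) gives 0.74(11+t) = t, so 0.26·t = 0.74×11.
t* = 0.74×11/0.26 = 31.31 min.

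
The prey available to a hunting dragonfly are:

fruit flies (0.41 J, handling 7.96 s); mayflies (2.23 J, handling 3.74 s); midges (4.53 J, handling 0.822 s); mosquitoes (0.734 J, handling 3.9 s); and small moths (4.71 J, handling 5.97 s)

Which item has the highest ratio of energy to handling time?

Profitability E/h (J/s): fruit flies = 0.41/7.96 = 0.0515, mayflies = 2.23/3.74 = 0.596, midges = 4.53/0.822 = 5.51, mosquitoes = 0.734/3.9 = 0.188, small moths = 4.71/5.97 = 0.789.
Ranked: midges > small moths > mayflies > mosquitoes > fruit flies.

midges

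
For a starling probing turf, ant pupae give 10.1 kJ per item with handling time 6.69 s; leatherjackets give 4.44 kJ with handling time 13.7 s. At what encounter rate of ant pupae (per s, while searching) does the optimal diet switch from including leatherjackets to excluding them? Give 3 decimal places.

0.041 per s

Drop leatherjackets once their profitability E₂/h₂ falls below the rate achievable on ant pupae alone: E₂/h₂ = λE₁/(1 + λh₁).
Solve for λ: λE₁h₂ = E₂(1 + λh₁) → λ(E₁h₂ − E₂h₁) = E₂ → λ = E₂/(E₁h₂ − E₂h₁).
λ = 4.44/(10.1×13.7 − 4.44×6.69) = 4.44/108.7 = 0.04086 per s.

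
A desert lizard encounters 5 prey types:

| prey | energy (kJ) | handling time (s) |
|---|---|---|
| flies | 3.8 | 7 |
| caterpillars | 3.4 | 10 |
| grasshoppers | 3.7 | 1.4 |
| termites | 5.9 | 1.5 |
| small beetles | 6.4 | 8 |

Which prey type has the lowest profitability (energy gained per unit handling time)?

caterpillars

In descending order of E/h:
termites: 5.9/1.5 = 3.93 kJ/s
grasshoppers: 3.7/1.4 = 2.64 kJ/s
small beetles: 6.4/8 = 0.8 kJ/s
flies: 3.8/7 = 0.543 kJ/s
caterpillars: 3.4/10 = 0.34 kJ/s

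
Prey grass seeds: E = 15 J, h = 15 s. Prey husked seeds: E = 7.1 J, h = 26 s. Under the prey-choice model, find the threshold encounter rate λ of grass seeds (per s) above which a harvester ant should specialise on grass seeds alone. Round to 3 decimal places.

0.025 per s

Drop husked seeds once their profitability E₂/h₂ falls below the rate achievable on grass seeds alone: E₂/h₂ = λE₁/(1 + λh₁).
Solve for λ: λE₁h₂ = E₂(1 + λh₁) → λ(E₁h₂ − E₂h₁) = E₂ → λ = E₂/(E₁h₂ − E₂h₁).
λ = 7.1/(15×26 − 7.1×15) = 7.1/283.5 = 0.02504 per s.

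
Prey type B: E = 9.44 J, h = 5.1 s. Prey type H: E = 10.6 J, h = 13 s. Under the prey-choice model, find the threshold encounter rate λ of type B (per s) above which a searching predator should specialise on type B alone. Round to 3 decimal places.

0.154 per s

At the threshold, the rate on type B alone equals the profitability of type H: λ·9.44/(1 + λ·5.1) = 10.6/13 = 0.8154.
Rearranging, λ(9.44 − 0.8154×5.1) = 0.8154, so λ = 0.8154/5.282 = 0.1544 per s.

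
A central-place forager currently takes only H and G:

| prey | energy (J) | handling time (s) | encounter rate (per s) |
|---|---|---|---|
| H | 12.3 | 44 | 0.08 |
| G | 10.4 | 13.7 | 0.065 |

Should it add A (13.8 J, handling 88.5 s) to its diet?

Current rate: (0.08×12.3 + 0.065×10.4)/(1 + 0.08×44 + 0.065×13.7) = 0.3068 J/s.
A: E/h = 13.8/88.5 = 0.1559 J/s.
0.1559 < 0.3068, so adding A would lower the average — exclude it.

No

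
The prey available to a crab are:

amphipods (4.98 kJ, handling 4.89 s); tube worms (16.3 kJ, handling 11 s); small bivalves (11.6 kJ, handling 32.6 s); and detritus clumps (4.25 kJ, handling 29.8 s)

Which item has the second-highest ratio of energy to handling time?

Profitability E/h (kJ/s): amphipods = 4.98/4.89 = 1.02, tube worms = 16.3/11 = 1.48, small bivalves = 11.6/32.6 = 0.356, detritus clumps = 4.25/29.8 = 0.143.
Ranked: tube worms > amphipods > small bivalves > detritus clumps.

amphipods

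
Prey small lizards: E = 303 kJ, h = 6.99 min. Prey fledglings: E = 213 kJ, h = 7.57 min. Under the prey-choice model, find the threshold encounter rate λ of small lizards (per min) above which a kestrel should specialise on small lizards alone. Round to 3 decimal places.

0.265 per min

At the threshold, the rate on small lizards alone equals the profitability of fledglings: λ·303/(1 + λ·6.99) = 213/7.57 = 28.14.
Rearranging, λ(303 − 28.14×6.99) = 28.14, so λ = 28.14/106.3 = 0.2646 per min.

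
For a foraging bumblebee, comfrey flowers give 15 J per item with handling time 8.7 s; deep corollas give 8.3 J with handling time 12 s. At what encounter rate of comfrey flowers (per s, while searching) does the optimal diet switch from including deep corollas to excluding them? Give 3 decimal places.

At the threshold, the rate on comfrey flowers alone equals the profitability of deep corollas: λ·15/(1 + λ·8.7) = 8.3/12 = 0.6917.
Rearranging, λ(15 − 0.6917×8.7) = 0.6917, so λ = 0.6917/8.982 = 0.077 per s.

0.077 per s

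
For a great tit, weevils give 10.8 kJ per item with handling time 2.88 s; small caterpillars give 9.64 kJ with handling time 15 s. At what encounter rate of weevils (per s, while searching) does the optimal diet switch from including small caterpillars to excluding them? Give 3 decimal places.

0.072 per s

The zero-one rule: include small caterpillars iff E₂/h₂ > λE₁/(1+λh₁). Equality gives the switch point.
λE₁h₂ = E₂ + λE₂h₁ ⇒ λ = E₂/(E₁h₂ − E₂h₁) = 9.64/(162 − 27.76) = 0.07181 per s.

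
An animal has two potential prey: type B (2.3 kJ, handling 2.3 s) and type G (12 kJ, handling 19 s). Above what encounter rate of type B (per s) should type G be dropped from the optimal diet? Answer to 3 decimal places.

0.745 per s

At the threshold, the rate on type B alone equals the profitability of type G: λ·2.3/(1 + λ·2.3) = 12/19 = 0.6316.
Rearranging, λ(2.3 − 0.6316×2.3) = 0.6316, so λ = 0.6316/0.8474 = 0.7453 per s.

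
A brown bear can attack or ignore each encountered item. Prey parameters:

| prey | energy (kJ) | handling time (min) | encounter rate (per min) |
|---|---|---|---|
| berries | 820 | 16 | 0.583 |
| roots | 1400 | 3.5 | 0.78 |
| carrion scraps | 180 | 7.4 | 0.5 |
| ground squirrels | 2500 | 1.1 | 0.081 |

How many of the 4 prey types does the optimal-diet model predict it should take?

2

Rank by E/h (kJ/min): ground squirrels 2.27e+03, roots 400, berries 51.2, carrion scraps 24.3. Include each in turn until the next type's E/h falls below the running intake rate.
Rate on top 1: 185.9. roots: 400 > 185.9 → include.
Rate on top 2: 339. berries: 51.2 < 339 → exclude; stop.
Optimal diet: ground squirrels, roots — 2 of 4 types.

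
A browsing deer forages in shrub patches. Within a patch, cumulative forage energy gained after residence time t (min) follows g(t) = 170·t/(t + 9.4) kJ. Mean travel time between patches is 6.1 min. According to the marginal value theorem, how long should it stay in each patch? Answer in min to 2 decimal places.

Maximise g(t)/(T+t): set derivative to zero → g'(t)(T+t) = g(t).
g'(t) = 170·9.4/(t + 9.4)². Setting 170·9.4/(t+9.4)² = 170t/[(t+9.4)(6.1+t)] gives 9.4(6.1+t) = t(t+9.4), so t² = 9.4×6.1 = 57.34.
t* = √57.34 = 7.572 min.

7.57 min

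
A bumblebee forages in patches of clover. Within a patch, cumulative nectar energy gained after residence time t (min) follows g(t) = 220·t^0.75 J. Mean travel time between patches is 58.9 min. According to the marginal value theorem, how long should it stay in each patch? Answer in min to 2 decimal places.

176.70 min

By the marginal value theorem, leave when the instantaneous gain rate g'(t) equals the habitat-wide average g(t)/(T + t).
g'(t) = 0.75·220·t^-0.25. Setting 0.75·220·t^-0.25 = 220·t^0.75/(58.9+t) gives 0.75(58.9+t) = t, so 0.25·t = 0.75×58.9.
t* = 0.75×58.9/0.25 = 176.7 min.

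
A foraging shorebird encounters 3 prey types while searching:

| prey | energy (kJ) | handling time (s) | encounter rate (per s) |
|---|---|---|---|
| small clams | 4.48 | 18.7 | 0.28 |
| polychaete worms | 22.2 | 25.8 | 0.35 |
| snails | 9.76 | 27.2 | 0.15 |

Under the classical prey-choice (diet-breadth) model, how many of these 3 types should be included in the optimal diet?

Rank by E/h (kJ/s): polychaete worms 0.86, snails 0.359, small clams 0.24. Include each in turn until the next type's E/h falls below the running intake rate.
Rate on top 1: 0.7747. snails: 0.359 < 0.7747 → exclude; stop.
Optimal diet: polychaete worms — 1 of 3 types.

1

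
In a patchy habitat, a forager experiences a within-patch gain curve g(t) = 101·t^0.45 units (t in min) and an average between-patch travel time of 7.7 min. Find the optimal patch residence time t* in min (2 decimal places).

6.30 min

By the marginal value theorem, leave when the instantaneous gain rate g'(t) equals the habitat-wide average g(t)/(T + t).
g'(t) = 0.45·101·t^-0.55. Setting 0.45·101·t^-0.55 = 101·t^0.45/(7.7+t) gives 0.45(7.7+t) = t, so 0.55·t = 0.45×7.7.
t* = 0.45×7.7/0.55 = 6.3 min.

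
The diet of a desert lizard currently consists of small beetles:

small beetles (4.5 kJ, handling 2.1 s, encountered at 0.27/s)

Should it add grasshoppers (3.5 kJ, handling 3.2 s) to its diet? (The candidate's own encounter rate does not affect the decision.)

Yes

Intake rate on the current diet: R = (0.27×4.5) / (1 + 0.27×2.1) = 1.215/1.567 = 0.7754 kJ/s.
grasshoppers: E/h = 3.5/3.2 = 1.094 kJ/s.
1.094 > 0.7754, so adding grasshoppers raises the average — include it.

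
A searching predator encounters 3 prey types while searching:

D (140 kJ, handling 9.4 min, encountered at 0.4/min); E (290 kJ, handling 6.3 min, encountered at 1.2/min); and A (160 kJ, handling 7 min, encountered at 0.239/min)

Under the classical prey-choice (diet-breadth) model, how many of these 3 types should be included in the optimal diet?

Profitabilities (E/h, kJ/min): E 46, A 22.9, D 14.9. Add prey in this order while the next type's profitability exceeds the intake rate on those already taken.
Rate on top 1: 40.65. A: 22.9 < 40.65 → exclude; stop.
Optimal diet: E — 1 of 3 types.

1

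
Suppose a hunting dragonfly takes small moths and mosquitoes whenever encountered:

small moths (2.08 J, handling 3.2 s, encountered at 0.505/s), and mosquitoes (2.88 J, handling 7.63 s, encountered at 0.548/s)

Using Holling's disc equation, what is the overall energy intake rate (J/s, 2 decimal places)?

0.39 J/s

Energy encountered per unit search time: 0.505×2.08 + 0.548×2.88 = 2.629 J/s.
Handling time per unit search time: 0.505×3.2 + 0.548×7.63 = 5.797.
Rate = 2.629/(1 + 5.797) = 0.3867 J/s.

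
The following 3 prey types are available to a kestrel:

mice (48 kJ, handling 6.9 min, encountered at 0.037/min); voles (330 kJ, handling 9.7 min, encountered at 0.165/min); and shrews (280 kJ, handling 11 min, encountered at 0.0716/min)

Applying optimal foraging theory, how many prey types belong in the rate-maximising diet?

2

Profitabilities (E/h, kJ/min): voles 34, shrews 25.5, mice 6.96. Add prey in this order while the next type's profitability exceeds the intake rate on those already taken.
Rate on top 1: 20.94. shrews: 25.5 > 20.94 → include.
Rate on top 2: 21.99. mice: 6.96 < 21.99 → exclude; stop.
Optimal diet: voles, shrews — 2 of 3 types.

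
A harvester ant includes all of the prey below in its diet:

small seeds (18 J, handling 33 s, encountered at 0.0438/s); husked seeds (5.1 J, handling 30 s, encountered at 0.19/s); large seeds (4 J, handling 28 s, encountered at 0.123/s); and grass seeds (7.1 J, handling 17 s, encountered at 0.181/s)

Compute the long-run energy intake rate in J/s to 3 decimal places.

0.241 J/s

Energy encountered per unit search time: 0.0438×18 + 0.19×5.1 + 0.123×4 + 0.181×7.1 = 3.534 J/s.
Handling time per unit search time: 0.0438×33 + 0.19×30 + 0.123×28 + 0.181×17 = 13.67.
Rate = 3.534/(1 + 13.67) = 0.241 J/s.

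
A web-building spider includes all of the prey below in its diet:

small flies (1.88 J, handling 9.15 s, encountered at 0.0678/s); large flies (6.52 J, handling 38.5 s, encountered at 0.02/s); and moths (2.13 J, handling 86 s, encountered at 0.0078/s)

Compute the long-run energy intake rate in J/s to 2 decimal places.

0.09 J/s

Energy encountered per unit search time: 0.0678×1.88 + 0.02×6.52 + 0.0078×2.13 = 0.2745 J/s.
Handling time per unit search time: 0.0678×9.15 + 0.02×38.5 + 0.0078×86 = 2.061.
Rate = 0.2745/(1 + 2.061) = 0.08966 J/s.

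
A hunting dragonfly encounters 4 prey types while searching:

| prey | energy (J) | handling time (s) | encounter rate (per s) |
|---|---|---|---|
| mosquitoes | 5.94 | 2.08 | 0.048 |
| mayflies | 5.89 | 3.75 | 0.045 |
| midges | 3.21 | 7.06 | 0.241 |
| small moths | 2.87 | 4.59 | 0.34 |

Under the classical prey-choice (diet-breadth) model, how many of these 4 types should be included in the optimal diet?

3

Profitabilities (E/h, J/s): mosquitoes 2.86, mayflies 1.57, small moths 0.625, midges 0.455. Add prey in this order while the next type's profitability exceeds the intake rate on those already taken.
Rate on top 1: 0.2592. mayflies: 1.57 > 0.2592 → include.
Rate on top 2: 0.4337. small moths: 0.625 > 0.4337 → include.
Rate on top 3: 0.5394. midges: 0.455 < 0.5394 → exclude; stop.
Optimal diet: mosquitoes, mayflies, small moths — 3 of 4 types.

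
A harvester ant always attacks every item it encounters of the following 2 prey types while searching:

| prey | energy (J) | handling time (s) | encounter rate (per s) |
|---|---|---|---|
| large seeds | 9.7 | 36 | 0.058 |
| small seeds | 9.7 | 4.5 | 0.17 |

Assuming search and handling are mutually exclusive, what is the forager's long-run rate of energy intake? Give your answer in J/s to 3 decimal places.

0.574 J/s

Energy encountered per unit search time: 0.058×9.7 + 0.17×9.7 = 2.212 J/s.
Handling time per unit search time: 0.058×36 + 0.17×4.5 = 2.853.
Rate = 2.212/(1 + 2.853) = 0.574 J/s.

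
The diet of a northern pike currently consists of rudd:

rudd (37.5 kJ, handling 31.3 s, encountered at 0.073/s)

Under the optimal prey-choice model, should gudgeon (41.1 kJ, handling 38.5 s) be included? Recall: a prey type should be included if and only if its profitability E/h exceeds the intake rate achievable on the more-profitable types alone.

Yes

Current rate: (0.073×37.5)/(1 + 0.073×31.3) = 0.8334 kJ/s.
gudgeon: E/h = 41.1/38.5 = 1.068 kJ/s.
1.068 > 0.8334, so adding gudgeon raises the average — include it.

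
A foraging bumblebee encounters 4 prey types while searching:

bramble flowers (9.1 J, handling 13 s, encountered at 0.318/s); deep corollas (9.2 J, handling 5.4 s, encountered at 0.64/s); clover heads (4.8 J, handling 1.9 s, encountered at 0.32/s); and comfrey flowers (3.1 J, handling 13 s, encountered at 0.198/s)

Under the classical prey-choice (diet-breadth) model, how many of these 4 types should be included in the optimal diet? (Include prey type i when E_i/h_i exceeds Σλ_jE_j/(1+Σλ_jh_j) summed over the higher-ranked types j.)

E/h in descending order: clover heads 2.53, deep corollas 1.7, bramble flowers 0.7, comfrey flowers 0.238 J/s. The optimal diet is the largest prefix of this list for which every included type satisfies E_i/h_i > R on the types above it.
Rate on top 1: 0.9552. deep corollas: 1.7 > 0.9552 → include.
Rate on top 2: 1.466. bramble flowers: 0.7 < 1.466 → exclude; stop.
Optimal diet: clover heads, deep corollas — 2 of 4 types.

2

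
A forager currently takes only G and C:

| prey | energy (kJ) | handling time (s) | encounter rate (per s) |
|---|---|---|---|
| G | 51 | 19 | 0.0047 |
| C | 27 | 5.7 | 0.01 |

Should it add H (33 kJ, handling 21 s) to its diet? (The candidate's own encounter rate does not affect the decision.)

On G and C alone, R = ΣλE/(1+Σλh) = 0.5097/1.146 = 0.4446 kJ/s.
H: E/h = 33/21 = 1.571 kJ/s.
Since 1.571 > R, including H increases the long-run rate.

Yes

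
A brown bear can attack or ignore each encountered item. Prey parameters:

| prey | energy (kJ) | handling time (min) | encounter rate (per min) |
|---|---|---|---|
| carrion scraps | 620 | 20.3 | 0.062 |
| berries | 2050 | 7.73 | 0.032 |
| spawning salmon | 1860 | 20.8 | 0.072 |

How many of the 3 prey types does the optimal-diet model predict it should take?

E/h in descending order: berries 265, spawning salmon 89.4, carrion scraps 30.5 kJ/min. The optimal diet is the largest prefix of this list for which every included type satisfies E_i/h_i > R on the types above it.
Rate on top 1: 52.59. spawning salmon: 89.4 > 52.59 → include.
Rate on top 2: 72.69. carrion scraps: 30.5 < 72.69 → exclude; stop.
Optimal diet: berries, spawning salmon — 2 of 3 types.

2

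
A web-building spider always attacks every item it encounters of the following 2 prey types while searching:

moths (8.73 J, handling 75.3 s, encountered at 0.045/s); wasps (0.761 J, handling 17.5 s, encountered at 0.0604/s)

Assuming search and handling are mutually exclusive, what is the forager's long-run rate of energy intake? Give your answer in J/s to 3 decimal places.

0.081 J/s

Energy encountered per unit search time: 0.045×8.73 + 0.0604×0.761 = 0.4388 J/s.
Handling time per unit search time: 0.045×75.3 + 0.0604×17.5 = 4.445.
Rate = 0.4388/(1 + 4.445) = 0.08058 J/s.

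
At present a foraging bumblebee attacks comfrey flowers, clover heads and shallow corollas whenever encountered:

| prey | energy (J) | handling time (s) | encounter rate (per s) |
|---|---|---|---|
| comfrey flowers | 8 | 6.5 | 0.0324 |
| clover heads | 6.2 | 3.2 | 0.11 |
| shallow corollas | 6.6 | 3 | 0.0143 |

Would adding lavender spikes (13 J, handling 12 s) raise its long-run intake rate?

Yes

On comfrey flowers, clover heads and shallow corollas alone, R = ΣλE/(1+Σλh) = 1.036/1.606 = 0.645 J/s.
Profitability of lavender spikes: 13/12 = 1.083 J/s.
1.083 > 0.645, so adding lavender spikes raises the average — include it.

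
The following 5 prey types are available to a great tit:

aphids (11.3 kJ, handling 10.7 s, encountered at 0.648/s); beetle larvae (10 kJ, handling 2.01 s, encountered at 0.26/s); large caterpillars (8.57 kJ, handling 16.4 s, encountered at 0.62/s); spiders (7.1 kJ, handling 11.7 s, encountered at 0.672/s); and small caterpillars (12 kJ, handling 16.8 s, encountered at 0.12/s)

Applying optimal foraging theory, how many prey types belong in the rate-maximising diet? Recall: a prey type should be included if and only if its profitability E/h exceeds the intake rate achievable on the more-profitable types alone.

1

E/h in descending order: beetle larvae 4.98, aphids 1.06, small caterpillars 0.714, spiders 0.607, large caterpillars 0.523 kJ/s. The optimal diet is the largest prefix of this list for which every included type satisfies E_i/h_i > R on the types above it.
Rate on top 1: 1.708. aphids: 1.06 < 1.708 → exclude; stop.
Optimal diet: beetle larvae — 1 of 5 types.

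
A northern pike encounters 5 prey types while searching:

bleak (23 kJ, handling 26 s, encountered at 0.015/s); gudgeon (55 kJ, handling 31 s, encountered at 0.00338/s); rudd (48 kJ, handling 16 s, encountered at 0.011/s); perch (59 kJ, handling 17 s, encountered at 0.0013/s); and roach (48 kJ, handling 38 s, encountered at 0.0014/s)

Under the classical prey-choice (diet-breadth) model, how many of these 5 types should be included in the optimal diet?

5

Rank by E/h (kJ/s): perch 3.47, rudd 3, gudgeon 1.77, roach 1.26, bleak 0.885. Include each in turn until the next type's E/h falls below the running intake rate.
Rate on top 1: 0.07504. rudd: 3 > 0.07504 → include.
Rate on top 2: 0.5047. gudgeon: 1.77 > 0.5047 → include.
Rate on top 3: 0.6068. roach: 1.26 > 0.6068 → include.
Rate on top 4: 0.6326. bleak: 0.885 > 0.6326 → include.
Optimal diet: perch, rudd, gudgeon, roach, bleak — 5 of 5 types.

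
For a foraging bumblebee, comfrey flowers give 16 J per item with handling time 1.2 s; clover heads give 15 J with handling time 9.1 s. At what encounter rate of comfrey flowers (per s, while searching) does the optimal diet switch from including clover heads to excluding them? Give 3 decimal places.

0.118 per s

Drop clover heads once their profitability E₂/h₂ falls below the rate achievable on comfrey flowers alone: E₂/h₂ = λE₁/(1 + λh₁).
Solve for λ: λE₁h₂ = E₂(1 + λh₁) → λ(E₁h₂ − E₂h₁) = E₂ → λ = E₂/(E₁h₂ − E₂h₁).
λ = 15/(16×9.1 − 15×1.2) = 15/127.6 = 0.1176 per s.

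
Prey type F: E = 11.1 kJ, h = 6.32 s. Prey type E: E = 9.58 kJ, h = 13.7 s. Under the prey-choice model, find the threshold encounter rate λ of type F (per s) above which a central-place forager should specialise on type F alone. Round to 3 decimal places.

0.105 per s

The zero-one rule: include type E iff E₂/h₂ > λE₁/(1+λh₁). Equality gives the switch point.
λE₁h₂ = E₂ + λE₂h₁ ⇒ λ = E₂/(E₁h₂ − E₂h₁) = 9.58/(152.1 − 60.55) = 0.1047 per s.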